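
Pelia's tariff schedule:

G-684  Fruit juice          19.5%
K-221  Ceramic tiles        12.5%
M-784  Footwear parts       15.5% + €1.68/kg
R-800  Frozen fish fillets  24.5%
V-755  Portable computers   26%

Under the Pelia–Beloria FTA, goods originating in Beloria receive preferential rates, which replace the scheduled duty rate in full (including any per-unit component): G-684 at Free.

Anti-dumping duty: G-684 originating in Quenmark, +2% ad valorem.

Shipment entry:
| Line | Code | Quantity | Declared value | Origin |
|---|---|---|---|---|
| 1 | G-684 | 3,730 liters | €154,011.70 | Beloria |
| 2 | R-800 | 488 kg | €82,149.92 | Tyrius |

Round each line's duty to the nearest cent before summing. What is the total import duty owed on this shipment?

€20,126.73

Line 1 (G-684, Beloria, 3,730 liters, €154,011.70):
Base rate for G-684 is 19.5%.
Origin Beloria qualifies under the Pelia–Beloria agreement and G-684 is covered: preferential rate Free applies instead.
The additional-duty order on G-684 targets Quenmark, not Beloria; it does not apply.
Duty = €154,011.70 × 0% = €0.00.
Line 2 (R-800, Tyrius, 488 kg, €82,149.92):
Base rate for R-800 is 24.5%.
Duty = €82,149.92 × 24.5% = €20,126.73.
Total = €0.00 + €20,126.73 = €20,126.73.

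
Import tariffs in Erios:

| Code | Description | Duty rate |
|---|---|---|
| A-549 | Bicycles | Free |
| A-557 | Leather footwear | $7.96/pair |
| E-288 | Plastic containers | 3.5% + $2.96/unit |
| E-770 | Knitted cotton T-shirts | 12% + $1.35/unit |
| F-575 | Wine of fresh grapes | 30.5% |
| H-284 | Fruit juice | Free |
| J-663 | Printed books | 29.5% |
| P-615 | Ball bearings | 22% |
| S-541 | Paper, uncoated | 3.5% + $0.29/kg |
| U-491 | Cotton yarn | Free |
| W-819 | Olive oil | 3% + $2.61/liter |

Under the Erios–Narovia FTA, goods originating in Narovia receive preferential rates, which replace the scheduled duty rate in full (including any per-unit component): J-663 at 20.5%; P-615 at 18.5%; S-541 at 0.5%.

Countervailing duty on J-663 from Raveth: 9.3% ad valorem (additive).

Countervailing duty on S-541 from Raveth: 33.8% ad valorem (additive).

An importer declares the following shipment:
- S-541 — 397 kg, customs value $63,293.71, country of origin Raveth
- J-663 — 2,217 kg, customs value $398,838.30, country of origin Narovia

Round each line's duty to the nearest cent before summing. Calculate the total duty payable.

$105,485.53

Line 1 (S-541, Raveth, 397 kg, $63,293.71):
Base rate for S-541 is 3.5% + $0.29/kg.
S-541 has an FTA preferential rate, but origin Raveth is not Narovia; base rate stands.
Additional duty on S-541 from Raveth: +33.8%. Applied ad valorem rate: 3.5% + 33.8% = 37.3%.
Duty = $63,293.71 × 37.3% + 397 × $0.29 = $23,723.68.
Line 2 (J-663, Narovia, 2,217 kg, $398,838.30):
Base rate for J-663 is 29.5%.
Origin Narovia qualifies under the Erios–Narovia agreement and J-663 is covered: preferential rate 20.5% applies instead.
The additional-duty order on J-663 targets Raveth, not Narovia; it does not apply.
Duty = $398,838.30 × 20.5% = $81,761.85.
Total = $23,723.68 + $81,761.85 = $105,485.53.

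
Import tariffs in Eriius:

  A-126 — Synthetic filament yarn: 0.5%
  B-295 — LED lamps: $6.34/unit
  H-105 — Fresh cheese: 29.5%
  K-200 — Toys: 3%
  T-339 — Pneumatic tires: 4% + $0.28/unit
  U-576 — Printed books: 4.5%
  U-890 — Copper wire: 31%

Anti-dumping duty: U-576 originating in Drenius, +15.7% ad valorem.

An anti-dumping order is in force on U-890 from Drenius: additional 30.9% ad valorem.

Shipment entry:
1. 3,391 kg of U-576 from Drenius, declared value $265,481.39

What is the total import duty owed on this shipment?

$53,627.24

Line 1 (U-576, Drenius, 3,391 kg, $265,481.39):
Base rate for U-576 is 4.5%.
Additional duty on U-576 from Drenius: +15.7%. Applied ad valorem rate: 4.5% + 15.7% = 20.2%.
Duty = $265,481.39 × 20.2% = $53,627.24.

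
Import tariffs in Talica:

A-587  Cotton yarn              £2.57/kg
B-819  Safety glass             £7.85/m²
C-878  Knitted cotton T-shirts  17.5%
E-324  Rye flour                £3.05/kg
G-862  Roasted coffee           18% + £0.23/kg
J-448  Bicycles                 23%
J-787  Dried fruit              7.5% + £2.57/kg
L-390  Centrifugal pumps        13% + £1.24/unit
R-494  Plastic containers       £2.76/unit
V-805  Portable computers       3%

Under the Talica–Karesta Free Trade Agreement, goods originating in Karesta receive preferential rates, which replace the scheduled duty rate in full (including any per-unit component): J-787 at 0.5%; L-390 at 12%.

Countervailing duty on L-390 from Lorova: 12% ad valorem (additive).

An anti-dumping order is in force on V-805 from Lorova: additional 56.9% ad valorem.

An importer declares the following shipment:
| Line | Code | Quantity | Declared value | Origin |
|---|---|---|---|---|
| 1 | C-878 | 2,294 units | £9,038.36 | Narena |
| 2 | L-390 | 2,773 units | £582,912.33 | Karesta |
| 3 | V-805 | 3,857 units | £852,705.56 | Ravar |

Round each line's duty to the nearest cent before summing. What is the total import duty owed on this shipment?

£97,112.36

Line 1 (C-878, Narena, 2,294 units, £9,038.36):
Base rate for C-878 is 17.5%.
Duty = £9,038.36 × 17.5% = £1,581.71.
Line 2 (L-390, Karesta, 2,773 units, £582,912.33):
Base rate for L-390 is 13% + £1.24/unit.
Origin Karesta qualifies under the Talica–Karesta agreement and L-390 is covered: preferential rate 12% applies instead.
The additional-duty order on L-390 targets Lorova, not Karesta; it does not apply.
Duty = £582,912.33 × 12% = £69,949.48.
Line 3 (V-805, Ravar, 3,857 units, £852,705.56):
Base rate for V-805 is 3%.
The additional-duty order on V-805 targets Lorova, not Ravar; it does not apply.
Duty = £852,705.56 × 3% = £25,581.17.
Total = £1,581.71 + £69,949.48 + £25,581.17 = £97,112.36.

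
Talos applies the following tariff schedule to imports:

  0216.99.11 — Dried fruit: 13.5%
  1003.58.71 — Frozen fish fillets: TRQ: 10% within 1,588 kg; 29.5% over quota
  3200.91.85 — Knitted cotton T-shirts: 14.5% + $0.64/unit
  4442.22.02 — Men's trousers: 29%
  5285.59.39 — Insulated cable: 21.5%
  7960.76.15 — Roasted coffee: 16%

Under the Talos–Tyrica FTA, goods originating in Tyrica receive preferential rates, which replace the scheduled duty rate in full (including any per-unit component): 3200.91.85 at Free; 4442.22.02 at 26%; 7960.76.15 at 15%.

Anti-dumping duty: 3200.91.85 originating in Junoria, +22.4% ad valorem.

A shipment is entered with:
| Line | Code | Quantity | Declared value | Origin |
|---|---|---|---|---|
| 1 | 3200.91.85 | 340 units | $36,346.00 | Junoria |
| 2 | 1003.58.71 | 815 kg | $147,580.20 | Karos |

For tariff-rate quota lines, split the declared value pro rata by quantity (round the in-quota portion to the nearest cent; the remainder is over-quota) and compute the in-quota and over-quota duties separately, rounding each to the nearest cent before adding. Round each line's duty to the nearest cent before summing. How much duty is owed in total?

Line 1 (3200.91.85, Junoria, 340 units, $36,346.00):
Base rate for 3200.91.85 is 14.5% + $0.64/unit.
3200.91.85 has an FTA preferential rate, but origin Junoria is not Tyrica; base rate stands.
Additional duty on 3200.91.85 from Junoria: +22.4%. Applied ad valorem rate: 14.5% + 22.4% = 36.9%.
Duty = $36,346.00 × 36.9% + 340 × $0.64 = $13,629.27.
Line 2 (1003.58.71, Karos, 815 kg, $147,580.20):
Code 1003.58.71 is under a tariff-rate quota (threshold 1,588 kg). Quantity 815 kg is within the quota, so the in-quota rate 10% applies to the full value.
Duty = $147,580.20 × 10% = $14,758.02.
Total = $13,629.27 + $14,758.02 = $28,387.29.

$28,387.29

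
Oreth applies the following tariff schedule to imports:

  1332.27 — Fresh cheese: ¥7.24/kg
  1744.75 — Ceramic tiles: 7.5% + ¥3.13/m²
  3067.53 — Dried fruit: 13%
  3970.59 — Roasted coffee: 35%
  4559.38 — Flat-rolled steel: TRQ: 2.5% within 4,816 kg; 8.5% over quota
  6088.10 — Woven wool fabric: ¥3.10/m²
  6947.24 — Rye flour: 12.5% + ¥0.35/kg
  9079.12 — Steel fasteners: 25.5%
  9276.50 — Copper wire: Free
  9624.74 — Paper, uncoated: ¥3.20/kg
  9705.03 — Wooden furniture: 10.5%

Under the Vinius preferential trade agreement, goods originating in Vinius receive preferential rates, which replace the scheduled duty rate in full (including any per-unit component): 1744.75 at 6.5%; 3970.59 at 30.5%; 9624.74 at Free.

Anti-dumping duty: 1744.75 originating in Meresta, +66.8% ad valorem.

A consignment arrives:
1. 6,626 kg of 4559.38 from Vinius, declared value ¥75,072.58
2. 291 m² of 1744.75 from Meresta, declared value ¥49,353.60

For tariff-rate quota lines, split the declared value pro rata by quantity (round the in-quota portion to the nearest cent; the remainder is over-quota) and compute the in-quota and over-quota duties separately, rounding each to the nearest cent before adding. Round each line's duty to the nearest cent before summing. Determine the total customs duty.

¥40,687.80

Line 1 (4559.38, Vinius, 6,626 kg, ¥75,072.58):
Code 4559.38 is under a tariff-rate quota (threshold 4,816 kg). In-quota: 4,816 kg at 2.5%; over-quota: 1,810 kg at 8.5%.
Pro-rata value split: in-quota = ¥75,072.58 × 4,816/6,626 = ¥54,565.28; over-quota = ¥75,072.58 − ¥54,565.28 = ¥20,507.30.
In-quota duty = ¥54,565.28 × 2.5% = ¥1,364.13. Over-quota duty = ¥20,507.30 × 8.5% = ¥1,743.12.
Line duty = ¥1,364.13 + ¥1,743.12 = ¥3,107.25.
Line 2 (1744.75, Meresta, 291 m², ¥49,353.60):
Base rate for 1744.75 is 7.5% + ¥3.13/m².
1744.75 has an FTA preferential rate, but origin Meresta is not Vinius; base rate stands.
Additional duty on 1744.75 from Meresta: +66.8%. Applied ad valorem rate: 7.5% + 66.8% = 74.3%.
Duty = ¥49,353.60 × 74.3% + 291 × ¥3.13 = ¥37,580.55.
Total = ¥3,107.25 + ¥37,580.55 = ¥40,687.80.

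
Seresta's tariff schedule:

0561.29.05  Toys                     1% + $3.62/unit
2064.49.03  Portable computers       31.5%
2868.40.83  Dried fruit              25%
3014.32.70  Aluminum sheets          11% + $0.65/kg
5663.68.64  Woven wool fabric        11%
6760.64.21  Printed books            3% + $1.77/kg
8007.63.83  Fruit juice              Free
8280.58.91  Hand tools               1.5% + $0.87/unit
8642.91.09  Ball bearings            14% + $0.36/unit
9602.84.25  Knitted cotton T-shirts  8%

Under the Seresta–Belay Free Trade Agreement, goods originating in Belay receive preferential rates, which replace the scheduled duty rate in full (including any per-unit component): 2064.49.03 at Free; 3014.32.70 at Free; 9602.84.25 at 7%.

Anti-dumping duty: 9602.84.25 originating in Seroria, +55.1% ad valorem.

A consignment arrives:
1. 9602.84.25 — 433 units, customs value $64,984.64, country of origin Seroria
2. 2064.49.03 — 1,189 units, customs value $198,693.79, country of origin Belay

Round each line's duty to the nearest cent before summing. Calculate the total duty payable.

Line 1 (9602.84.25, Seroria, 433 units, $64,984.64):
Base rate for 9602.84.25 is 8%.
9602.84.25 has an FTA preferential rate, but origin Seroria is not Belay; base rate stands.
Additional duty on 9602.84.25 from Seroria: +55.1%. Applied ad valorem rate: 8% + 55.1% = 63.1%.
Duty = $64,984.64 × 63.1% = $41,005.31.
Line 2 (2064.49.03, Belay, 1,189 units, $198,693.79):
Base rate for 2064.49.03 is 31.5%.
Origin Belay qualifies under the Seresta–Belay agreement and 2064.49.03 is covered: preferential rate Free applies instead.
Duty = $198,693.79 × 0% = $0.00.
Total = $41,005.31 + $0.00 = $41,005.31.

$41,005.31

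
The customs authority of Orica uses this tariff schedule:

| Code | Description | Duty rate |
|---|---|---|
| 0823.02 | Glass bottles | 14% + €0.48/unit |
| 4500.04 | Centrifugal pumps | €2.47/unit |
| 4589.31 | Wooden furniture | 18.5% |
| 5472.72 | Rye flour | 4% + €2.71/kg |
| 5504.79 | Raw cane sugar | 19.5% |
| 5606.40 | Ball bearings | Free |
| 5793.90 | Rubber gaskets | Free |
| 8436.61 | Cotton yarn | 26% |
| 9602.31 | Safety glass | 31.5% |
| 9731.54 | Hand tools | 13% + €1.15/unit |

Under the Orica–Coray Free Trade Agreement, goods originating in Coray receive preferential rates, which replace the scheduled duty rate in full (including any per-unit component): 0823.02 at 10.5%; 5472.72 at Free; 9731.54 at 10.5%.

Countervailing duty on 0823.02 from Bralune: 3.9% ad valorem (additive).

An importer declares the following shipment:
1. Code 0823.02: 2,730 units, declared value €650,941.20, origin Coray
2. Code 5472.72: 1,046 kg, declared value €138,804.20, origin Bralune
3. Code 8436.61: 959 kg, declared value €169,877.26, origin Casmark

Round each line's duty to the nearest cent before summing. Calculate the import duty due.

€120,903.75

Line 1 (0823.02, Coray, 2,730 units, €650,941.20):
Base rate for 0823.02 is 14% + €0.48/unit.
Origin Coray qualifies under the Orica–Coray agreement and 0823.02 is covered: preferential rate 10.5% applies instead.
The additional-duty order on 0823.02 targets Bralune, not Coray; it does not apply.
Duty = €650,941.20 × 10.5% = €68,348.83.
Line 2 (5472.72, Bralune, 1,046 kg, €138,804.20):
Base rate for 5472.72 is 4% + €2.71/kg.
5472.72 has an FTA preferential rate, but origin Bralune is not Coray; base rate stands.
Duty = €138,804.20 × 4% + 1,046 × €2.71 = €8,386.83.
Line 3 (8436.61, Casmark, 959 kg, €169,877.26):
Base rate for 8436.61 is 26%.
Duty = €169,877.26 × 26% = €44,168.09.
Total = €68,348.83 + €8,386.83 + €44,168.09 = €120,903.75.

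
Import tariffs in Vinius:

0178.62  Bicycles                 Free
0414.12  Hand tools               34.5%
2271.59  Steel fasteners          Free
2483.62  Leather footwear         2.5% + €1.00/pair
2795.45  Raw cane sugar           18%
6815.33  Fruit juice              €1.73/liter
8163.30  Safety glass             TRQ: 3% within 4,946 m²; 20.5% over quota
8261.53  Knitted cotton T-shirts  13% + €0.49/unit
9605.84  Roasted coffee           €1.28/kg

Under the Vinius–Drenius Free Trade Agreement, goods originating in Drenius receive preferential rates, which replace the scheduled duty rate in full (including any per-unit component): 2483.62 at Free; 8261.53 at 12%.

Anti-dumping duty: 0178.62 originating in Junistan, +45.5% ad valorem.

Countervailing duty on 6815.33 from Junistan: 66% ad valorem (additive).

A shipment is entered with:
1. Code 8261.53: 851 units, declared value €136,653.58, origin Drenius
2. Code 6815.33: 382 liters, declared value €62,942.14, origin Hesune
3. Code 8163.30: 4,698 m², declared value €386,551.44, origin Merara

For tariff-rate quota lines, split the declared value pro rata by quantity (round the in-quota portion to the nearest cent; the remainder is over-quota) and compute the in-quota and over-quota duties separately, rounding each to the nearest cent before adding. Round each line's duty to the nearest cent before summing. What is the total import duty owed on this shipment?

€28,655.83

Line 1 (8261.53, Drenius, 851 units, €136,653.58):
Base rate for 8261.53 is 13% + €0.49/unit.
Origin Drenius qualifies under the Vinius–Drenius agreement and 8261.53 is covered: preferential rate 12% applies instead.
Duty = €136,653.58 × 12% = €16,398.43.
Line 2 (6815.33, Hesune, 382 liters, €62,942.14):
Base rate for 6815.33 is €1.73/liter.
The additional-duty order on 6815.33 targets Junistan, not Hesune; it does not apply.
Duty = 382 × €1.73 = €660.86.
Line 3 (8163.30, Merara, 4,698 m², €386,551.44):
Code 8163.30 is under a tariff-rate quota (threshold 4,946 m²). Quantity 4,698 m² is within the quota, so the in-quota rate 3% applies to the full value.
Duty = €386,551.44 × 3% = €11,596.54.
Total = €16,398.43 + €660.86 + €11,596.54 = €28,655.83.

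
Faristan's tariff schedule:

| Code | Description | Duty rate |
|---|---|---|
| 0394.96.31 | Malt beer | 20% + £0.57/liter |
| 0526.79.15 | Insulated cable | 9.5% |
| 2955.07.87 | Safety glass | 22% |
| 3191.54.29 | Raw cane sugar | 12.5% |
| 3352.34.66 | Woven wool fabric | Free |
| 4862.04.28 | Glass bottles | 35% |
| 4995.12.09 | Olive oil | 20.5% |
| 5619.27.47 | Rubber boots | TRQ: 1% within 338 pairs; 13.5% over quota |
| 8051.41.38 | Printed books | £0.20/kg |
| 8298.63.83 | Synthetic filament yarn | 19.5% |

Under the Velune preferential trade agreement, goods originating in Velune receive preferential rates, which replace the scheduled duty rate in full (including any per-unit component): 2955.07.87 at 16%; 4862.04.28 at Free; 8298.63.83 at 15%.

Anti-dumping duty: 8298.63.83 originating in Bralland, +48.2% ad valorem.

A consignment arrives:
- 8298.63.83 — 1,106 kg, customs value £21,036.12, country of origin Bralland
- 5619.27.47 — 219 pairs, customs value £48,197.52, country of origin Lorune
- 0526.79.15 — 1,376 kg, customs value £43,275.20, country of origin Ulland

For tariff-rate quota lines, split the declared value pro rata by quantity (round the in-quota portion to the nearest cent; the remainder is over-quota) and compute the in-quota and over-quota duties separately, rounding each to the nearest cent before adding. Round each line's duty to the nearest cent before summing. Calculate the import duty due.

Line 1 (8298.63.83, Bralland, 1,106 kg, £21,036.12):
Base rate for 8298.63.83 is 19.5%.
8298.63.83 has an FTA preferential rate, but origin Bralland is not Velune; base rate stands.
Additional duty on 8298.63.83 from Bralland: +48.2%. Applied ad valorem rate: 19.5% + 48.2% = 67.7%.
Duty = £21,036.12 × 67.7% = £14,241.45.
Line 2 (5619.27.47, Lorune, 219 pairs, £48,197.52):
Code 5619.27.47 is under a tariff-rate quota (threshold 338 pairs). Quantity 219 pairs is within the quota, so the in-quota rate 1% applies to the full value.
Duty = £48,197.52 × 1% = £481.98.
Line 3 (0526.79.15, Ulland, 1,376 kg, £43,275.20):
Base rate for 0526.79.15 is 9.5%.
Duty = £43,275.20 × 9.5% = £4,111.14.
Total = £14,241.45 + £481.98 + £4,111.14 = £18,834.57.

£18,834.57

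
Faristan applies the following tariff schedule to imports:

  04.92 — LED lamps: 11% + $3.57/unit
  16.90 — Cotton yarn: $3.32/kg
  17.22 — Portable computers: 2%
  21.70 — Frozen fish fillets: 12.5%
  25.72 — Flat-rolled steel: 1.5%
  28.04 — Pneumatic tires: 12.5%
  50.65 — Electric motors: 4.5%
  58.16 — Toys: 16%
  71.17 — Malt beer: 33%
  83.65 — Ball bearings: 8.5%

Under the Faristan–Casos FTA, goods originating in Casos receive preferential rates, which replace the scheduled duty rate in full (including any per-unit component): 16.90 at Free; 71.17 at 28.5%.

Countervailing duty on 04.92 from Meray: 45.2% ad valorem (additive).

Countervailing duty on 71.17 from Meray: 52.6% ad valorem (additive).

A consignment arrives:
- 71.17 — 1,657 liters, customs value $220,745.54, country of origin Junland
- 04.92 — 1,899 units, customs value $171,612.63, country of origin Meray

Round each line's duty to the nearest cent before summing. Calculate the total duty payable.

$176,071.76

Line 1 (71.17, Junland, 1,657 liters, $220,745.54):
Base rate for 71.17 is 33%.
71.17 has an FTA preferential rate, but origin Junland is not Casos; base rate stands.
The additional-duty order on 71.17 targets Meray, not Junland; it does not apply.
Duty = $220,745.54 × 33% = $72,846.03.
Line 2 (04.92, Meray, 1,899 units, $171,612.63):
Base rate for 04.92 is 11% + $3.57/unit.
Additional duty on 04.92 from Meray: +45.2%. Applied ad valorem rate: 11% + 45.2% = 56.2%.
Duty = $171,612.63 × 56.2% + 1,899 × $3.57 = $103,225.73.
Total = $72,846.03 + $103,225.73 = $176,071.76.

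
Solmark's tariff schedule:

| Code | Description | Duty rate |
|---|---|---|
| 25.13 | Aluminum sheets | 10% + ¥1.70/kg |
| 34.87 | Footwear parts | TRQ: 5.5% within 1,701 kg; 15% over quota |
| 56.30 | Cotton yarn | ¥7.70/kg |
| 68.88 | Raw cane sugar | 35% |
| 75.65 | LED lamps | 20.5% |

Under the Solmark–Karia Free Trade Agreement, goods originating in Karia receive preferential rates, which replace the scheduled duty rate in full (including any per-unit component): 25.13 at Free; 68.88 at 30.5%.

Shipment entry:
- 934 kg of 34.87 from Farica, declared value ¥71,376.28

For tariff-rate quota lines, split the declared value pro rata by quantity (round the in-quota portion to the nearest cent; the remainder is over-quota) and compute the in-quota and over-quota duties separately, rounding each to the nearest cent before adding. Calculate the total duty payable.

Line 1 (34.87, Farica, 934 kg, ¥71,376.28):
Code 34.87 is under a tariff-rate quota (threshold 1,701 kg). Quantity 934 kg is within the quota, so the in-quota rate 5.5% applies to the full value.
Duty = ¥71,376.28 × 5.5% = ¥3,925.70.

¥3,925.70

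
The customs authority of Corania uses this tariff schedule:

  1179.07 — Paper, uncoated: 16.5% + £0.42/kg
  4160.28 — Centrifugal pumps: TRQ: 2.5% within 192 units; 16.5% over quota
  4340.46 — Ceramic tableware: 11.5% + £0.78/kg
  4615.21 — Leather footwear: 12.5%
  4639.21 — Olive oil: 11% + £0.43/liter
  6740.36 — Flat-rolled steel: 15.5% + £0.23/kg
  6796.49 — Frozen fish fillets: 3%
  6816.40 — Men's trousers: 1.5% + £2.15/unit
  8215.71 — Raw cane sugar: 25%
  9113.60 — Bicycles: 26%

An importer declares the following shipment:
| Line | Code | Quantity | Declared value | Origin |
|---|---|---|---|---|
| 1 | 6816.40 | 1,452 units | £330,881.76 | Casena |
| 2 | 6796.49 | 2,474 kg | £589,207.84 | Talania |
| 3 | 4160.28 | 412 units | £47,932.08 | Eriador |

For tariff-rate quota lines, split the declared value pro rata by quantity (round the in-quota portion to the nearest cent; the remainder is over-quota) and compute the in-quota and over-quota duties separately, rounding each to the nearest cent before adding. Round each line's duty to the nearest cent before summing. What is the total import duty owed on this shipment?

Line 1 (6816.40, Casena, 1,452 units, £330,881.76):
Base rate for 6816.40 is 1.5% + £2.15/unit.
Duty = £330,881.76 × 1.5% + 1,452 × £2.15 = £8,085.03.
Line 2 (6796.49, Talania, 2,474 kg, £589,207.84):
Base rate for 6796.49 is 3%.
Duty = £589,207.84 × 3% = £17,676.24.
Line 3 (4160.28, Eriador, 412 units, £47,932.08):
Code 4160.28 is under a tariff-rate quota (threshold 192 units). In-quota: 192 units at 2.5%; over-quota: 220 units at 16.5%.
Pro-rata value split: in-quota = £47,932.08 × 192/412 = £22,337.28; over-quota = £47,932.08 − £22,337.28 = £25,594.80.
In-quota duty = £22,337.28 × 2.5% = £558.43. Over-quota duty = £25,594.80 × 16.5% = £4,223.14.
Line duty = £558.43 + £4,223.14 = £4,781.57.
Total = £8,085.03 + £17,676.24 + £4,781.57 = £30,542.84.

£30,542.84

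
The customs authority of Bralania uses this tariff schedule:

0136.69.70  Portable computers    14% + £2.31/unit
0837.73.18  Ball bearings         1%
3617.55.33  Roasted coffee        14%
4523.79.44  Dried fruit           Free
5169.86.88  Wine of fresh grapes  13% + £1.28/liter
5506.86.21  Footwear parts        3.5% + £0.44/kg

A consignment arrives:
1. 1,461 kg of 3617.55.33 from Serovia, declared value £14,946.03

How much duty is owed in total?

£2,092.44

Line 1 (3617.55.33, Serovia, 1,461 kg, £14,946.03):
Base rate for 3617.55.33 is 14%.
Duty = £14,946.03 × 14% = £2,092.44.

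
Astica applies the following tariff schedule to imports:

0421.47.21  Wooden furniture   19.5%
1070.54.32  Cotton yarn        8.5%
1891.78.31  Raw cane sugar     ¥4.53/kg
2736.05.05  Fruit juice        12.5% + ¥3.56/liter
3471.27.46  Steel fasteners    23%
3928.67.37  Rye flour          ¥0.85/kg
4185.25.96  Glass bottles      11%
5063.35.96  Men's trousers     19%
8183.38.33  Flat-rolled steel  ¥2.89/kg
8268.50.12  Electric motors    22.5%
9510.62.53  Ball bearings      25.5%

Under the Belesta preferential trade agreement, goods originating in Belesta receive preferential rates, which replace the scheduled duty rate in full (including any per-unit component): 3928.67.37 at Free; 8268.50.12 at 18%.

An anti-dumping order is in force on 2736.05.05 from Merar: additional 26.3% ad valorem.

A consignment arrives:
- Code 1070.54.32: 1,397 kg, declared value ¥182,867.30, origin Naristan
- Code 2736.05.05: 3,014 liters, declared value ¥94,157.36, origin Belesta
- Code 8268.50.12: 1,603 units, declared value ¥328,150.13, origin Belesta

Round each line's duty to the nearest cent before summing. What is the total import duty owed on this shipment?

Line 1 (1070.54.32, Naristan, 1,397 kg, ¥182,867.30):
Base rate for 1070.54.32 is 8.5%.
Duty = ¥182,867.30 × 8.5% = ¥15,543.72.
Line 2 (2736.05.05, Belesta, 3,014 liters, ¥94,157.36):
Base rate for 2736.05.05 is 12.5% + ¥3.56/liter.
Origin Belesta is the FTA partner but 2736.05.05 is not on the preference list; base rate stands.
The additional-duty order on 2736.05.05 targets Merar, not Belesta; it does not apply.
Duty = ¥94,157.36 × 12.5% + 3,014 × ¥3.56 = ¥22,499.51.
Line 3 (8268.50.12, Belesta, 1,603 units, ¥328,150.13):
Base rate for 8268.50.12 is 22.5%.
Origin Belesta qualifies under the Astica–Belesta agreement and 8268.50.12 is covered: preferential rate 18% applies instead.
Duty = ¥328,150.13 × 18% = ¥59,067.02.
Total = ¥15,543.72 + ¥22,499.51 + ¥59,067.02 = ¥97,110.25.

¥97,110.25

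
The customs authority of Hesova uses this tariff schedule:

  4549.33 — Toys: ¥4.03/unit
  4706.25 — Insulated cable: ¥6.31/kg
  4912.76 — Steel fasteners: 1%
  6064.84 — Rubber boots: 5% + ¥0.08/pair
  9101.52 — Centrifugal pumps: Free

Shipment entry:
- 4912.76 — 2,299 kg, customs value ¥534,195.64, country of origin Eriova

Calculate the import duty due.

¥5,341.96

Line 1 (4912.76, Eriova, 2,299 kg, ¥534,195.64):
Base rate for 4912.76 is 1%.
Duty = ¥534,195.64 × 1% = ¥5,341.96.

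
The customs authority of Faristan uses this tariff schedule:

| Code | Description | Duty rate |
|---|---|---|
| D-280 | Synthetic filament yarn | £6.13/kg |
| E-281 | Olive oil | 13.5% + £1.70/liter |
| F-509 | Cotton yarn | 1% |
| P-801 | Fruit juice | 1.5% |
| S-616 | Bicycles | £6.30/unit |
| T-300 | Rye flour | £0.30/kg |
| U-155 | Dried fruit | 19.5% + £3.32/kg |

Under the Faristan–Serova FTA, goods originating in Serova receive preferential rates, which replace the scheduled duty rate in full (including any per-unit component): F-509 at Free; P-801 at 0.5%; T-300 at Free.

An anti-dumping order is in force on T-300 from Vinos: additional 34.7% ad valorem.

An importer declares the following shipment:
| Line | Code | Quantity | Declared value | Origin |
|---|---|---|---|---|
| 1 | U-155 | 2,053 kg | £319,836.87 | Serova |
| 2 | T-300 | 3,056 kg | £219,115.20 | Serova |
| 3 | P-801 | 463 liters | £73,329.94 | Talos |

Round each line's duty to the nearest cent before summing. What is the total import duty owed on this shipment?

£70,284.10

Line 1 (U-155, Serova, 2,053 kg, £319,836.87):
Base rate for U-155 is 19.5% + £3.32/kg.
Origin Serova is the FTA partner but U-155 is not on the preference list; base rate stands.
Duty = £319,836.87 × 19.5% + 2,053 × £3.32 = £69,184.15.
Line 2 (T-300, Serova, 3,056 kg, £219,115.20):
Base rate for T-300 is £0.30/kg.
Origin Serova qualifies under the Faristan–Serova agreement and T-300 is covered: preferential rate Free applies instead.
The additional-duty order on T-300 targets Vinos, not Serova; it does not apply.
Duty = £219,115.20 × 0% = £0.00.
Line 3 (P-801, Talos, 463 liters, £73,329.94):
Base rate for P-801 is 1.5%.
P-801 has an FTA preferential rate, but origin Talos is not Serova; base rate stands.
Duty = £73,329.94 × 1.5% = £1,099.95.
Total = £69,184.15 + £0.00 + £1,099.95 = £70,284.10.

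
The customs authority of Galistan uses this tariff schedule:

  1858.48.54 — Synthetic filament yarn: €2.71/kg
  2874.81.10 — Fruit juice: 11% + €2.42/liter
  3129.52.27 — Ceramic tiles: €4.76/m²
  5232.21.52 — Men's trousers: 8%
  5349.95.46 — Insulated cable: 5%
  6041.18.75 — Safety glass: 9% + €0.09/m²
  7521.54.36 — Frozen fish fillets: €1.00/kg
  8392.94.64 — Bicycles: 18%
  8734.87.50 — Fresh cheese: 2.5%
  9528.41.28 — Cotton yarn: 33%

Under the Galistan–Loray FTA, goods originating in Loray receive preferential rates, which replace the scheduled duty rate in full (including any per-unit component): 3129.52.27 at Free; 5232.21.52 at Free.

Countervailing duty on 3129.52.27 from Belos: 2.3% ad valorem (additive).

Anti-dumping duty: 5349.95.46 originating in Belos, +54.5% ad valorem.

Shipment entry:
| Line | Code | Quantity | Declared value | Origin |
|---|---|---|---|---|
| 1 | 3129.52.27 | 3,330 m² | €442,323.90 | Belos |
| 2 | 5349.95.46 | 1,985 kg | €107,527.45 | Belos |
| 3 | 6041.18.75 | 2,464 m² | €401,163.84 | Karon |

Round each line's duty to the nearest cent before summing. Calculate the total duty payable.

Line 1 (3129.52.27, Belos, 3,330 m², €442,323.90):
Base rate for 3129.52.27 is €4.76/m².
3129.52.27 has an FTA preferential rate, but origin Belos is not Loray; base rate stands.
Additional duty on 3129.52.27 from Belos: +2.3% ad valorem. Applied ad valorem rate = 2.3%.
Duty = €442,323.90 × 2.3% + 3,330 × €4.76 = €26,024.25.
Line 2 (5349.95.46, Belos, 1,985 kg, €107,527.45):
Base rate for 5349.95.46 is 5%.
Additional duty on 5349.95.46 from Belos: +54.5%. Applied ad valorem rate: 5% + 54.5% = 59.5%.
Duty = €107,527.45 × 59.5% = €63,978.83.
Line 3 (6041.18.75, Karon, 2,464 m², €401,163.84):
Base rate for 6041.18.75 is 9% + €0.09/m².
Duty = €401,163.84 × 9% + 2,464 × €0.09 = €36,326.51.
Total = €26,024.25 + €63,978.83 + €36,326.51 = €126,329.59.

€126,329.59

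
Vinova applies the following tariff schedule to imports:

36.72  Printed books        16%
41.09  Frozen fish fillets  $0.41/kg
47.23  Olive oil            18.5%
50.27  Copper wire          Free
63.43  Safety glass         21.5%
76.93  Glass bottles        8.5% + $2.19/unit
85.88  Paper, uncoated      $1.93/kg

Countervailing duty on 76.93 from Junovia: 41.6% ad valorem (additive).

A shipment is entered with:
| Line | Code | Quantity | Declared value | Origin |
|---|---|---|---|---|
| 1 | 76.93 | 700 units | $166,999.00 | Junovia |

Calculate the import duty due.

$85,199.50

Line 1 (76.93, Junovia, 700 units, $166,999.00):
Base rate for 76.93 is 8.5% + $2.19/unit.
Additional duty on 76.93 from Junovia: +41.6%. Applied ad valorem rate: 8.5% + 41.6% = 50.1%.
Duty = $166,999.00 × 50.1% + 700 × $2.19 = $85,199.50.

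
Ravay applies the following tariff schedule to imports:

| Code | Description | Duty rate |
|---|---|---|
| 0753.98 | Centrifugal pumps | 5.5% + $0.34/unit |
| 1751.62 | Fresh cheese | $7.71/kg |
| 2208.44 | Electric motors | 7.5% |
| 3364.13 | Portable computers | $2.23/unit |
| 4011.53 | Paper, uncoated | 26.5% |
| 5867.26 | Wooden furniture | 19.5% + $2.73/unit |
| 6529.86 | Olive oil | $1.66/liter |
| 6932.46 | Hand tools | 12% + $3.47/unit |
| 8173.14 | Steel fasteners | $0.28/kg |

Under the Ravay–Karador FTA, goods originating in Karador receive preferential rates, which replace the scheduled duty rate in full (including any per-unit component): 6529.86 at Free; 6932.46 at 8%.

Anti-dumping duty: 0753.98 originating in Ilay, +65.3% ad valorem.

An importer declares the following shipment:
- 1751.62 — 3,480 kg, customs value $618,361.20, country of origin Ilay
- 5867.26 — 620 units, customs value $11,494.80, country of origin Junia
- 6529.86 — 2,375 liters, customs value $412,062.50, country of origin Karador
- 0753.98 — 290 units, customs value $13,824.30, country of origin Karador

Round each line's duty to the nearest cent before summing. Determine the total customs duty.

$31,623.83

Line 1 (1751.62, Ilay, 3,480 kg, $618,361.20):
Base rate for 1751.62 is $7.71/kg.
Duty = 3,480 × $7.71 = $26,830.80.
Line 2 (5867.26, Junia, 620 units, $11,494.80):
Base rate for 5867.26 is 19.5% + $2.73/unit.
Duty = $11,494.80 × 19.5% + 620 × $2.73 = $3,934.09.
Line 3 (6529.86, Karador, 2,375 liters, $412,062.50):
Base rate for 6529.86 is $1.66/liter.
Origin Karador qualifies under the Ravay–Karador agreement and 6529.86 is covered: preferential rate Free applies instead.
Duty = $412,062.50 × 0% = $0.00.
Line 4 (0753.98, Karador, 290 units, $13,824.30):
Base rate for 0753.98 is 5.5% + $0.34/unit.
Origin Karador is the FTA partner but 0753.98 is not on the preference list; base rate stands.
The additional-duty order on 0753.98 targets Ilay, not Karador; it does not apply.
Duty = $13,824.30 × 5.5% + 290 × $0.34 = $858.94.
Total = $26,830.80 + $3,934.09 + $0.00 + $858.94 = $31,623.83.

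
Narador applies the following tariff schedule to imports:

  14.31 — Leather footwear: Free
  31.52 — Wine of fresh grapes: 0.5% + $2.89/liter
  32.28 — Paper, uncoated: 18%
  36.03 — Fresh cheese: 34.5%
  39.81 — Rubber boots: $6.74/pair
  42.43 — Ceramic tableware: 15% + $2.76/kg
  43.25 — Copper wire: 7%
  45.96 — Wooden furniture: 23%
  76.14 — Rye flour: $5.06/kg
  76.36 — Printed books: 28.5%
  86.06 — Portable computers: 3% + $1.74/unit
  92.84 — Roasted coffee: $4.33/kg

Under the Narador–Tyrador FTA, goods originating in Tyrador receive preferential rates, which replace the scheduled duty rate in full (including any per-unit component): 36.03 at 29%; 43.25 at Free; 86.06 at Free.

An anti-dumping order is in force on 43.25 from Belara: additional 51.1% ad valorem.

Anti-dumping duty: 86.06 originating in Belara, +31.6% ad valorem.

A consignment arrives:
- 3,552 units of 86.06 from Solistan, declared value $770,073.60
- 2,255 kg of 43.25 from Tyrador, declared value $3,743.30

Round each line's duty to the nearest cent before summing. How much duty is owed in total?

$29,282.69

Line 1 (86.06, Solistan, 3,552 units, $770,073.60):
Base rate for 86.06 is 3% + $1.74/unit.
86.06 has an FTA preferential rate, but origin Solistan is not Tyrador; base rate stands.
The additional-duty order on 86.06 targets Belara, not Solistan; it does not apply.
Duty = $770,073.60 × 3% + 3,552 × $1.74 = $29,282.69.
Line 2 (43.25, Tyrador, 2,255 kg, $3,743.30):
Base rate for 43.25 is 7%.
Origin Tyrador qualifies under the Narador–Tyrador agreement and 43.25 is covered: preferential rate Free applies instead.
The additional-duty order on 43.25 targets Belara, not Tyrador; it does not apply.
Duty = $3,743.30 × 0% = $0.00.
Total = $29,282.69 + $0.00 = $29,282.69.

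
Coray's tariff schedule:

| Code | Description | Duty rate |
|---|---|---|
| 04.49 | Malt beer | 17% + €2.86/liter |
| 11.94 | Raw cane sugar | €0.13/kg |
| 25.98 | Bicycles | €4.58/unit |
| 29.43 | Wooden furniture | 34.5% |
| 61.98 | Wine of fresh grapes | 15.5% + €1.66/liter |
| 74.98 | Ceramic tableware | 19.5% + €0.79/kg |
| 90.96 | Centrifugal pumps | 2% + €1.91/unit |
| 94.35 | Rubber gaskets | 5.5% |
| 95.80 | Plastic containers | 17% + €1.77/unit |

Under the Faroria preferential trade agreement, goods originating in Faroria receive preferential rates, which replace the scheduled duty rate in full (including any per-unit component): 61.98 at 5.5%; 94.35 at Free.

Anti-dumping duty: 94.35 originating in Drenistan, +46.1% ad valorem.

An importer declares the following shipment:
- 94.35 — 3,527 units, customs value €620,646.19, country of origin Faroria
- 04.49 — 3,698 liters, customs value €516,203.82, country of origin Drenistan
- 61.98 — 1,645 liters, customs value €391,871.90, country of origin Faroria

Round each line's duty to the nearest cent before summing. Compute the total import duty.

Line 1 (94.35, Faroria, 3,527 units, €620,646.19):
Base rate for 94.35 is 5.5%.
Origin Faroria qualifies under the Coray–Faroria agreement and 94.35 is covered: preferential rate Free applies instead.
The additional-duty order on 94.35 targets Drenistan, not Faroria; it does not apply.
Duty = €620,646.19 × 0% = €0.00.
Line 2 (04.49, Drenistan, 3,698 liters, €516,203.82):
Base rate for 04.49 is 17% + €2.86/liter.
Duty = €516,203.82 × 17% + 3,698 × €2.86 = €98,330.93.
Line 3 (61.98, Faroria, 1,645 liters, €391,871.90):
Base rate for 61.98 is 15.5% + €1.66/liter.
Origin Faroria qualifies under the Coray–Faroria agreement and 61.98 is covered: preferential rate 5.5% applies instead.
Duty = €391,871.90 × 5.5% = €21,552.95.
Total = €0.00 + €98,330.93 + €21,552.95 = €119,883.88.

€119,883.88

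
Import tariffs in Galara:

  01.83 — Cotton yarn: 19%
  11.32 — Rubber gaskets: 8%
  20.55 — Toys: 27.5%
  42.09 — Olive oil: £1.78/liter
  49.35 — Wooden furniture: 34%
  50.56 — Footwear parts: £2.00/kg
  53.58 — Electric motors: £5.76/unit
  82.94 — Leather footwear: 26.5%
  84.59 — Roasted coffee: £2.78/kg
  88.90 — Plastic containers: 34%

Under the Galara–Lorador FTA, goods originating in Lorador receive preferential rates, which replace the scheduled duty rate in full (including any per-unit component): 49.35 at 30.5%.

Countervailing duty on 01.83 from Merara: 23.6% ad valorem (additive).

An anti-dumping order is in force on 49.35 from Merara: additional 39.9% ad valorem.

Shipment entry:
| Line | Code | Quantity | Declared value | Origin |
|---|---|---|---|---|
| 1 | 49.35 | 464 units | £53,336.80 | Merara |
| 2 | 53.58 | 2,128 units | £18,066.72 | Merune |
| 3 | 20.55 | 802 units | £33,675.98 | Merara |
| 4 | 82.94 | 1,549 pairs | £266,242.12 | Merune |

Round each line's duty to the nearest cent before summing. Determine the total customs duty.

Line 1 (49.35, Merara, 464 units, £53,336.80):
Base rate for 49.35 is 34%.
49.35 has an FTA preferential rate, but origin Merara is not Lorador; base rate stands.
Additional duty on 49.35 from Merara: +39.9%. Applied ad valorem rate: 34% + 39.9% = 73.9%.
Duty = £53,336.80 × 73.9% = £39,415.90.
Line 2 (53.58, Merune, 2,128 units, £18,066.72):
Base rate for 53.58 is £5.76/unit.
Duty = 2,128 × £5.76 = £12,257.28.
Line 3 (20.55, Merara, 802 units, £33,675.98):
Base rate for 20.55 is 27.5%.
Duty = £33,675.98 × 27.5% = £9,260.89.
Line 4 (82.94, Merune, 1,549 pairs, £266,242.12):
Base rate for 82.94 is 26.5%.
Duty = £266,242.12 × 26.5% = £70,554.16.
Total = £39,415.90 + £12,257.28 + £9,260.89 + £70,554.16 = £131,488.23.

£131,488.23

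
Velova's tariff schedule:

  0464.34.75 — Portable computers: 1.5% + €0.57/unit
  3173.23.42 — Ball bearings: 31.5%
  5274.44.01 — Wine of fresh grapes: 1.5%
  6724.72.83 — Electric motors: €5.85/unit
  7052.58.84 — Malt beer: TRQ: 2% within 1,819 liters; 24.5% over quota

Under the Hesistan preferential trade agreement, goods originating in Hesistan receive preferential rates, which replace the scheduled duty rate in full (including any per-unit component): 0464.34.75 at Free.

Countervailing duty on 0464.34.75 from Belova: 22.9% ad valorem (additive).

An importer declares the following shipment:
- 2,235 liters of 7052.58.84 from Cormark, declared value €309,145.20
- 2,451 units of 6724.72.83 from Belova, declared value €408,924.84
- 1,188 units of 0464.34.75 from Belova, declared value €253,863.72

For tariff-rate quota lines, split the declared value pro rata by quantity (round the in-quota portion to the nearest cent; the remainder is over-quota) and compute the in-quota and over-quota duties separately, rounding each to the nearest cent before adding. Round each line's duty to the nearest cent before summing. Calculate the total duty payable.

Line 1 (7052.58.84, Cormark, 2,235 liters, €309,145.20):
Code 7052.58.84 is under a tariff-rate quota (threshold 1,819 liters). In-quota: 1,819 liters at 2%; over-quota: 416 liters at 24.5%.
Pro-rata value split: in-quota = €309,145.20 × 1,819/2,235 = €251,604.08; over-quota = €309,145.20 − €251,604.08 = €57,541.12.
In-quota duty = €251,604.08 × 2% = €5,032.08. Over-quota duty = €57,541.12 × 24.5% = €14,097.57.
Line duty = €5,032.08 + €14,097.57 = €19,129.65.
Line 2 (6724.72.83, Belova, 2,451 units, €408,924.84):
Base rate for 6724.72.83 is €5.85/unit.
Duty = 2,451 × €5.85 = €14,338.35.
Line 3 (0464.34.75, Belova, 1,188 units, €253,863.72):
Base rate for 0464.34.75 is 1.5% + €0.57/unit.
0464.34.75 has an FTA preferential rate, but origin Belova is not Hesistan; base rate stands.
Additional duty on 0464.34.75 from Belova: +22.9%. Applied ad valorem rate: 1.5% + 22.9% = 24.4%.
Duty = €253,863.72 × 24.4% + 1,188 × €0.57 = €62,619.91.
Total = €19,129.65 + €14,338.35 + €62,619.91 = €96,087.91.

€96,087.91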